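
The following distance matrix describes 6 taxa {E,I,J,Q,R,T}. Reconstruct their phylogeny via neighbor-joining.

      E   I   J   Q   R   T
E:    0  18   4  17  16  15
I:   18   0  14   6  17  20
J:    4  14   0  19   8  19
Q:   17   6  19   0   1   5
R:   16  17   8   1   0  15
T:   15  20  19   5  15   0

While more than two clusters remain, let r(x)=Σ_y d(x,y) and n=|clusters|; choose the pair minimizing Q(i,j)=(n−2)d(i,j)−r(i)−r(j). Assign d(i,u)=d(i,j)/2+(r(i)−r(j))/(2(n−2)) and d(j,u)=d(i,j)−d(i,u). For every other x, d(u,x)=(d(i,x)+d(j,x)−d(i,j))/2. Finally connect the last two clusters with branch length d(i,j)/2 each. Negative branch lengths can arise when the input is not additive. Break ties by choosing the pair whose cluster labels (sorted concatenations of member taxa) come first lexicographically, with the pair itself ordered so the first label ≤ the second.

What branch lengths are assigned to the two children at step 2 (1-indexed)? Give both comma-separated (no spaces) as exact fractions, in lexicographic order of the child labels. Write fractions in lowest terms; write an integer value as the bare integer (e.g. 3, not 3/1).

20/3,22/3

step 1: merge (E,J) at d=4, Q=-118; branch lengths E→11/4, J→5/4; new cluster EJ
  updated: d(EJ,I)=14, d(EJ,Q)=16, d(EJ,R)=10, d(EJ,T)=15
step 2: merge (EJ,I) at d=14, Q=-70; branch lengths EJ→20/3, I→22/3; new cluster EIJ
  updated: d(EIJ,Q)=4, d(EIJ,R)=13/2, d(EIJ,T)=21/2
step 3: merge (EIJ,R) at d=13/2, Q=-61/2; branch lengths EIJ→23/8, R→29/8; new cluster EIJR
  updated: d(EIJR,Q)=-3/4, d(EIJR,T)=19/2
step 4: merge (EIJR,Q) at d=-3/4, Q=-55/4; branch lengths EIJR→15/8, Q→-21/8; new cluster EIJQR
  updated: d(EIJQR,T)=61/8
step 5: merge (EIJQR,T) at d=61/8; branch lengths EIJQR→61/16, T→61/16; new cluster EIJQRT
final tree: (((((E:11/4,J:5/4):20/3,I:22/3):23/8,R:29/8):15/8,Q:-21/8):61/16,T:61/16)
total length: 251/8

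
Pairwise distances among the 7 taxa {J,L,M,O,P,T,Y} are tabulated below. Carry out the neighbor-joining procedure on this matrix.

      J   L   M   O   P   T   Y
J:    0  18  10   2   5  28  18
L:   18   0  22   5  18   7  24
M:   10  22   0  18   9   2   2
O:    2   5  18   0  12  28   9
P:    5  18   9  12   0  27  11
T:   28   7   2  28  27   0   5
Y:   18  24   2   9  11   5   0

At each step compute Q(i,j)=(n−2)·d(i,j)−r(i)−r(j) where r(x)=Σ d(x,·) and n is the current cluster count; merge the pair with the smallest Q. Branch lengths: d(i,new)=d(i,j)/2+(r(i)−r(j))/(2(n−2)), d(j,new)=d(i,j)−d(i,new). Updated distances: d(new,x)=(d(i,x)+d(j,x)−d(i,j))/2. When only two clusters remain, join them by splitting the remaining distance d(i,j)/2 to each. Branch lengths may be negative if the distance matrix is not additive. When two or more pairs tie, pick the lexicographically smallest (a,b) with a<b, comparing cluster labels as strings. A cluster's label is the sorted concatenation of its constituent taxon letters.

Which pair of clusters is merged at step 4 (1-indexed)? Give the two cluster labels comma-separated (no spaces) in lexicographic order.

step 1: merge (L,T) at d=7, Q=-156; branch lengths L→16/5, T→19/5; new cluster LT
  updated: d(J,LT)=39/2, d(LT,M)=17/2, d(LT,O)=13, d(LT,P)=19, d(LT,Y)=11
step 2: merge (J,O) at d=2, Q=-201/2; branch lengths J→17/16, O→15/16; new cluster JO
  updated: d(JO,LT)=61/4, d(JO,M)=13, d(JO,P)=15/2, d(JO,Y)=25/2
step 3: merge (JO,P) at d=15/2, Q=-289/4; branch lengths JO→97/24, P→83/24; new cluster JOP
  updated: d(JOP,LT)=107/8, d(JOP,M)=29/4, d(JOP,Y)=8
step 4: merge (JOP,LT) at d=107/8, Q=-139/4; branch lengths JOP→45/8, LT→31/4; new cluster JLOPT
  updated: d(JLOPT,M)=19/16, d(JLOPT,Y)=45/16
step 5: merge (JLOPT,M) at d=19/16, Q=-6; branch lengths JLOPT→1, M→3/16; new cluster JLMOPT
  updated: d(JLMOPT,Y)=29/16
step 6: merge (JLMOPT,Y) at d=29/16; branch lengths JLMOPT→29/32, Y→29/32; new cluster JLMOPTY
final tree: (((((J:17/16,O:15/16):97/24,P:83/24):45/8,(L:16/5,T:19/5):31/4):1,M:3/16):29/32,Y:29/32)
total length: 263/8

JOP,LT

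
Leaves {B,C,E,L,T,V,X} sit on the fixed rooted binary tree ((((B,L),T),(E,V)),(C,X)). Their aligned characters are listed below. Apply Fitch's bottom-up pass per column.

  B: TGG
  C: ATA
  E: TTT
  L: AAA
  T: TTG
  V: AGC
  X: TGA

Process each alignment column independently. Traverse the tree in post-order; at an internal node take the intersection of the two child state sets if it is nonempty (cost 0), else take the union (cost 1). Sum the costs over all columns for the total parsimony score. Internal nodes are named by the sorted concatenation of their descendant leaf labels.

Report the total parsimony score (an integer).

site 0, node BL: B={T} ∪ L={A} → {A,T} (+1)
site 0, node BLT: BL={A,T} ∩ T={T} → {T} (+0)
site 0, node EV: E={T} ∪ V={A} → {A,T} (+1)
site 0, node BELTV: BLT={T} ∩ EV={A,T} → {T} (+0)
site 0, node CX: C={A} ∪ X={T} → {A,T} (+1)
site 0, node BCELTVX: BELTV={T} ∩ CX={A,T} → {T} (+0)
site 1, node BL: B={G} ∪ L={A} → {A,G} (+1)
site 1, node BLT: BL={A,G} ∪ T={T} → {A,G,T} (+1)
site 1, node EV: E={T} ∪ V={G} → {G,T} (+1)
site 1, node BELTV: BLT={A,G,T} ∩ EV={G,T} → {G,T} (+0)
site 1, node CX: C={T} ∪ X={G} → {G,T} (+1)
site 1, node BCELTVX: BELTV={G,T} ∩ CX={G,T} → {G,T} (+0)
site 2, node BL: B={G} ∪ L={A} → {A,G} (+1)
site 2, node BLT: BL={A,G} ∩ T={G} → {G} (+0)
site 2, node EV: E={T} ∪ V={C} → {C,T} (+1)
site 2, node BELTV: BLT={G} ∪ EV={C,T} → {C,G,T} (+1)
site 2, node CX: C={A} ∩ X={A} → {A} (+0)
site 2, node BCELTVX: BELTV={C,G,T} ∪ CX={A} → {A,C,G,T} (+1)
per-site changes: [3, 4, 4]; total = 11

11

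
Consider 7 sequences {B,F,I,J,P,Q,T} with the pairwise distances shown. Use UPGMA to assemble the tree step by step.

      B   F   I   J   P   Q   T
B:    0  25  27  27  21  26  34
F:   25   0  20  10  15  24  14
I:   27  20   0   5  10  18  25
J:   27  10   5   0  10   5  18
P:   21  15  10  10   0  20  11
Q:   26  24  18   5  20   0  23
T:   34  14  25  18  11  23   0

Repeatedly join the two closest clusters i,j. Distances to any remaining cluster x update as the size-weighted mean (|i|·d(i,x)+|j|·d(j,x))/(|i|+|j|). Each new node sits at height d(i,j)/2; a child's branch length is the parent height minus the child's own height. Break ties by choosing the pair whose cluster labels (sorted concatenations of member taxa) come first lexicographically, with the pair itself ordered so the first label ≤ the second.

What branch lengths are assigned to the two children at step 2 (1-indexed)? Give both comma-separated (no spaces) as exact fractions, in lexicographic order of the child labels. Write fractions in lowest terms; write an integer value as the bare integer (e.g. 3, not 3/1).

iteration 1: select I,J (d=5); attach at lengths (5/2, 5/2); label the merged cluster IJ
  updated: d(B,IJ)=27, d(F,IJ)=15, d(IJ,P)=10, d(IJ,Q)=23/2, d(IJ,T)=43/2
iteration 2: select IJ,P (d=10); attach at lengths (5/2, 5); label the merged cluster IJP
  updated: d(B,IJP)=25, d(F,IJP)=15, d(IJP,Q)=43/3, d(IJP,T)=18
iteration 3: select F,T (d=14); attach at lengths (7, 7); label the merged cluster FT
  updated: d(B,FT)=59/2, d(FT,IJP)=33/2, d(FT,Q)=47/2
iteration 4: select IJP,Q (d=43/3); attach at lengths (13/6, 43/6); label the merged cluster IJPQ
  updated: d(B,IJPQ)=101/4, d(FT,IJPQ)=73/4
iteration 5: select FT,IJPQ (d=73/4); attach at lengths (17/8, 47/24); label the merged cluster FIJPQT
  updated: d(B,FIJPQT)=80/3
iteration 6: select B,FIJPQT (d=80/3); attach at lengths (40/3, 101/24); label the merged cluster BFIJPQT
final tree: (B:40/3,((F:7,T:7):17/8,(((I:5/2,J:5/2):5/2,P:5):13/6,Q:43/6):47/24):101/24)
total length: 1379/24

5/2,5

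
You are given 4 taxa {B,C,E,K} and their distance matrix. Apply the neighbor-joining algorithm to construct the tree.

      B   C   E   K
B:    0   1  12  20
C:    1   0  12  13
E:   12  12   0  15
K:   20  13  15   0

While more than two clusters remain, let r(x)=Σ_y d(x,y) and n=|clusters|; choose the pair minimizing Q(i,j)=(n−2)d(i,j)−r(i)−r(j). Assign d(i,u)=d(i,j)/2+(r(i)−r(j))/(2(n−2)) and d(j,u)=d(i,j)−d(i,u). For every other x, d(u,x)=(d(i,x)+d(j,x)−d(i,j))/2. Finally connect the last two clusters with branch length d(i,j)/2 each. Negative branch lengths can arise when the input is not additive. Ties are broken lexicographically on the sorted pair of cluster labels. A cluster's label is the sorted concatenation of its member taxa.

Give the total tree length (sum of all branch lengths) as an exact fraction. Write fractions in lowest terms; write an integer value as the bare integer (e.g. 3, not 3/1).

1. join B+C (d=1, Q=-57) ⇒ BC; edges |B|=9/4, |C|=-5/4
  updated: d(BC,E)=23/2, d(BC,K)=16
2. join BC+E (d=23/2, Q=-85/2) ⇒ BCE; edges |BC|=25/4, |E|=21/4
  updated: d(BCE,K)=39/4
3. join BCE+K (d=39/4) ⇒ BCEK; edges |BCE|=39/8, |K|=39/8
final tree: (((B:9/4,C:-5/4):25/4,E:21/4):39/8,K:39/8)
total length: 89/4

89/4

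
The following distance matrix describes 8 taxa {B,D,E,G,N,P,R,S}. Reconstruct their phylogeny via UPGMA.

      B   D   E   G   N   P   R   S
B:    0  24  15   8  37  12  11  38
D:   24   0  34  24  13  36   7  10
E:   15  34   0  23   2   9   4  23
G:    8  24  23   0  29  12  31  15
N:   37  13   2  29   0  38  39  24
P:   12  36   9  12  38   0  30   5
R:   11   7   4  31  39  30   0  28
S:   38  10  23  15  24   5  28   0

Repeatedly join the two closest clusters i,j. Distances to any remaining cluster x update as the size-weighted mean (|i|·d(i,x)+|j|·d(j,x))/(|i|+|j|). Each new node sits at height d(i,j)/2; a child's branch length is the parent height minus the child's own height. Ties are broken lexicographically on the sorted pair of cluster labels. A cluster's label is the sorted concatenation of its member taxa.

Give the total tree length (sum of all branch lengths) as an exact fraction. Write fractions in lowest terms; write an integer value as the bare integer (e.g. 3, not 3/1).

451/8

1. join E+N (d=2) ⇒ EN; edges |E|=1, |N|=1
  updated: d(B,EN)=26, d(D,EN)=47/2, d(EN,G)=26, d(EN,P)=47/2, d(EN,R)=43/2, d(EN,S)=47/2
2. join P+S (d=5) ⇒ PS; edges |P|=5/2, |S|=5/2
  updated: d(B,PS)=25, d(D,PS)=23, d(EN,PS)=47/2, d(G,PS)=27/2, d(PS,R)=29
3. join D+R (d=7) ⇒ DR; edges |D|=7/2, |R|=7/2
  updated: d(B,DR)=35/2, d(DR,EN)=45/2, d(DR,G)=55/2, d(DR,PS)=26
4. join B+G (d=8) ⇒ BG; edges |B|=4, |G|=4
  updated: d(BG,DR)=45/2, d(BG,EN)=26, d(BG,PS)=77/4
5. join BG+PS (d=77/4) ⇒ BGPS; edges |BG|=45/8, |PS|=57/8
  updated: d(BGPS,DR)=97/4, d(BGPS,EN)=99/4
6. join DR+EN (d=45/2) ⇒ DENR; edges |DR|=31/4, |EN|=41/4
  updated: d(BGPS,DENR)=49/2
7. join BGPS+DENR (d=49/2) ⇒ BDEGNPRS; edges |BGPS|=21/8, |DENR|=1
final tree: (((B:4,G:4):45/8,(P:5/2,S:5/2):57/8):21/8,((D:7/2,R:7/2):31/4,(E:1,N:1):41/4):1)
total length: 451/8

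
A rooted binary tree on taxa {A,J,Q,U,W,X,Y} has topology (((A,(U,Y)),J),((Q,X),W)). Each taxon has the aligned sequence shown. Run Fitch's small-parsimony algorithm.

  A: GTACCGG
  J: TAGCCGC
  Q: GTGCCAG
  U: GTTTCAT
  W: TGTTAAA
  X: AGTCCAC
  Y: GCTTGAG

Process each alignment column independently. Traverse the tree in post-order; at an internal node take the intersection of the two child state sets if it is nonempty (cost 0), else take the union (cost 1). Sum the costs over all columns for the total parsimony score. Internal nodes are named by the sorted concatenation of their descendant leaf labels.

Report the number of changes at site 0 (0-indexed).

site 0, node UY: U={G} ∩ Y={G} → {G} (+0)
site 0, node AUY: A={G} ∩ UY={G} → {G} (+0)
site 0, node AJUY: AUY={G} ∪ J={T} → {G,T} (+1)
site 0, node QX: Q={G} ∪ X={A} → {A,G} (+1)
site 0, node QWX: QX={A,G} ∪ W={T} → {A,G,T} (+1)
site 0, node AJQUWXY: AJUY={G,T} ∩ QWX={A,G,T} → {G,T} (+0)
site 1, node UY: U={T} ∪ Y={C} → {C,T} (+1)
site 1, node AUY: A={T} ∩ UY={C,T} → {T} (+0)
site 1, node AJUY: AUY={T} ∪ J={A} → {A,T} (+1)
site 1, node QX: Q={T} ∪ X={G} → {G,T} (+1)
site 1, node QWX: QX={G,T} ∩ W={G} → {G} (+0)
site 1, node AJQUWXY: AJUY={A,T} ∪ QWX={G} → {A,G,T} (+1)
site 2, node UY: U={T} ∩ Y={T} → {T} (+0)
site 2, node AUY: A={A} ∪ UY={T} → {A,T} (+1)
site 2, node AJUY: AUY={A,T} ∪ J={G} → {A,G,T} (+1)
site 2, node QX: Q={G} ∪ X={T} → {G,T} (+1)
site 2, node QWX: QX={G,T} ∩ W={T} → {T} (+0)
site 2, node AJQUWXY: AJUY={A,G,T} ∩ QWX={T} → {T} (+0)
site 3, node UY: U={T} ∩ Y={T} → {T} (+0)
site 3, node AUY: A={C} ∪ UY={T} → {C,T} (+1)
site 3, node AJUY: AUY={C,T} ∩ J={C} → {C} (+0)
site 3, node QX: Q={C} ∩ X={C} → {C} (+0)
site 3, node QWX: QX={C} ∪ W={T} → {C,T} (+1)
site 3, node AJQUWXY: AJUY={C} ∩ QWX={C,T} → {C} (+0)
site 4, node UY: U={C} ∪ Y={G} → {C,G} (+1)
site 4, node AUY: A={C} ∩ UY={C,G} → {C} (+0)
site 4, node AJUY: AUY={C} ∩ J={C} → {C} (+0)
site 4, node QX: Q={C} ∩ X={C} → {C} (+0)
site 4, node QWX: QX={C} ∪ W={A} → {A,C} (+1)
site 4, node AJQUWXY: AJUY={C} ∩ QWX={A,C} → {C} (+0)
site 5, node UY: U={A} ∩ Y={A} → {A} (+0)
site 5, node AUY: A={G} ∪ UY={A} → {A,G} (+1)
site 5, node AJUY: AUY={A,G} ∩ J={G} → {G} (+0)
site 5, node QX: Q={A} ∩ X={A} → {A} (+0)
site 5, node QWX: QX={A} ∩ W={A} → {A} (+0)
site 5, node AJQUWXY: AJUY={G} ∪ QWX={A} → {A,G} (+1)
site 6, node UY: U={T} ∪ Y={G} → {G,T} (+1)
site 6, node AUY: A={G} ∩ UY={G,T} → {G} (+0)
site 6, node AJUY: AUY={G} ∪ J={C} → {C,G} (+1)
site 6, node QX: Q={G} ∪ X={C} → {C,G} (+1)
site 6, node QWX: QX={C,G} ∪ W={A} → {A,C,G} (+1)
site 6, node AJQUWXY: AJUY={C,G} ∩ QWX={A,C,G} → {C,G} (+0)
per-site changes: [3, 4, 3, 2, 2, 2, 4]; total = 20

3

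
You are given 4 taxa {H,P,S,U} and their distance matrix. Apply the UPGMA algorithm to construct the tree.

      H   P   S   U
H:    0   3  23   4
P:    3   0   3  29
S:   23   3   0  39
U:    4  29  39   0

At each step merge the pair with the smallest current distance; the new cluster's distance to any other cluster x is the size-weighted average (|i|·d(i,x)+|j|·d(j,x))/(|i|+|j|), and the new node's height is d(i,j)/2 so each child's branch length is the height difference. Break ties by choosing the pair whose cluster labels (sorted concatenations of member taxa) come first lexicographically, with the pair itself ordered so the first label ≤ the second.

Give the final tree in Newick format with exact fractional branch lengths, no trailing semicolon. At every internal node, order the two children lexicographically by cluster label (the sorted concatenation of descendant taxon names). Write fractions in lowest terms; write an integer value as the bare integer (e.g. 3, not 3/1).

(((H:3/2,P:3/2):5,S:13/2):11/2,U:12)

1. join H+P (d=3) ⇒ HP; edges |H|=3/2, |P|=3/2
  updated: d(HP,S)=13, d(HP,U)=33/2
2. join HP+S (d=13) ⇒ HPS; edges |HP|=5, |S|=13/2
  updated: d(HPS,U)=24
3. join HPS+U (d=24) ⇒ HPSU; edges |HPS|=11/2, |U|=12
final tree: (((H:3/2,P:3/2):5,S:13/2):11/2,U:12)
total length: 32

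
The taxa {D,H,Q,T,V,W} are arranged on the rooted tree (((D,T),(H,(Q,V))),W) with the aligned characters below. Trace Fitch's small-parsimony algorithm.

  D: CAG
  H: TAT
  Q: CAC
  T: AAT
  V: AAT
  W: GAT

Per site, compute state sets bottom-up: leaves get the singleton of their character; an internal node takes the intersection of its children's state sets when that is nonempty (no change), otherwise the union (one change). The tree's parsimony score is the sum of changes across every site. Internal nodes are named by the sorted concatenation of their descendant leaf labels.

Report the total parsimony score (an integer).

[col 0] DT: children D:{C}, T:{A} ∪→ {A,C}; cost 1
[col 0] QV: children Q:{C}, V:{A} ∪→ {A,C}; cost 1
[col 0] HQV: children H:{T}, QV:{A,C} ∪→ {A,C,T}; cost 1
[col 0] DHQTV: children DT:{A,C}, HQV:{A,C,T} ∩→ {A,C}; cost 0
[col 0] DHQTVW: children DHQTV:{A,C}, W:{G} ∪→ {A,C,G}; cost 1
[col 1] DT: children D:{A}, T:{A} ∩→ {A}; cost 0
[col 1] QV: children Q:{A}, V:{A} ∩→ {A}; cost 0
[col 1] HQV: children H:{A}, QV:{A} ∩→ {A}; cost 0
[col 1] DHQTV: children DT:{A}, HQV:{A} ∩→ {A}; cost 0
[col 1] DHQTVW: children DHQTV:{A}, W:{A} ∩→ {A}; cost 0
[col 2] DT: children D:{G}, T:{T} ∪→ {G,T}; cost 1
[col 2] QV: children Q:{C}, V:{T} ∪→ {C,T}; cost 1
[col 2] HQV: children H:{T}, QV:{C,T} ∩→ {T}; cost 0
[col 2] DHQTV: children DT:{G,T}, HQV:{T} ∩→ {T}; cost 0
[col 2] DHQTVW: children DHQTV:{T}, W:{T} ∩→ {T}; cost 0
per-site changes: [4, 0, 2]; total = 6

6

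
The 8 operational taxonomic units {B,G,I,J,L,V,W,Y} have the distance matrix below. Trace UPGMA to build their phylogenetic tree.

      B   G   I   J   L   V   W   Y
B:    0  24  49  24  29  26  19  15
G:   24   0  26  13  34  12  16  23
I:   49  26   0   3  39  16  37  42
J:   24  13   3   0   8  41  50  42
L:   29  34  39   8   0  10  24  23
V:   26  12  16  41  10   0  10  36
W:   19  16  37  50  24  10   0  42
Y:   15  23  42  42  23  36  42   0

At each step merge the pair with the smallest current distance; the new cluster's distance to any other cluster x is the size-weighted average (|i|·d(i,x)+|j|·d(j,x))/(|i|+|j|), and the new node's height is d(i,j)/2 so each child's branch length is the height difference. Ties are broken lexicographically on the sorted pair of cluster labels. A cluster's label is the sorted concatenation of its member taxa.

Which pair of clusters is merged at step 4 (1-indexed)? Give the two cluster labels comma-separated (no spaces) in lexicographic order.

step 1: merge (I,J) at d=3; branch lengths I→3/2, J→3/2; new cluster IJ
  updated: d(B,IJ)=73/2, d(G,IJ)=39/2, d(IJ,L)=47/2, d(IJ,V)=57/2, d(IJ,W)=87/2, d(IJ,Y)=42
step 2: merge (L,V) at d=10; branch lengths L→5, V→5; new cluster LV
  updated: d(B,LV)=55/2, d(G,LV)=23, d(IJ,LV)=26, d(LV,W)=17, d(LV,Y)=59/2
step 3: merge (B,Y) at d=15; branch lengths B→15/2, Y→15/2; new cluster BY
  updated: d(BY,G)=47/2, d(BY,IJ)=157/4, d(BY,LV)=57/2, d(BY,W)=61/2
step 4: merge (G,W) at d=16; branch lengths G→8, W→8; new cluster GW
  updated: d(BY,GW)=27, d(GW,IJ)=63/2, d(GW,LV)=20
step 5: merge (GW,LV) at d=20; branch lengths GW→2, LV→5; new cluster GLVW
  updated: d(BY,GLVW)=111/4, d(GLVW,IJ)=115/4
step 6: merge (BY,GLVW) at d=111/4; branch lengths BY→51/8, GLVW→31/8; new cluster BGLVWY
  updated: d(BGLVWY,IJ)=129/4
step 7: merge (BGLVWY,IJ) at d=129/4; branch lengths BGLVWY→9/4, IJ→117/8; new cluster BGIJLVWY
final tree: (((B:15/2,Y:15/2):51/8,((G:8,W:8):2,(L:5,V:5):5):31/8):9/4,(I:3/2,J:3/2):117/8)
total length: 625/8

G,W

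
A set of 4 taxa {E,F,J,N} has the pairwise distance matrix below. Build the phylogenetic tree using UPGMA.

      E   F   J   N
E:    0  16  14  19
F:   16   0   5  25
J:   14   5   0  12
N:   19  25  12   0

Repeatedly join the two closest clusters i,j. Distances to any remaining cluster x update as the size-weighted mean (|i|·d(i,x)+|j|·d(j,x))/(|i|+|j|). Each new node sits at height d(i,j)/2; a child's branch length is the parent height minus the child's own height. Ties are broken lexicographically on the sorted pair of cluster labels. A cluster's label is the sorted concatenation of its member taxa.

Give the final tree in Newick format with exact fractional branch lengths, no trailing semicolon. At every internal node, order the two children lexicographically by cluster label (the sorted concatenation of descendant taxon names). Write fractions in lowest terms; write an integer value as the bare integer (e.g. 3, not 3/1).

((E:15/2,(F:5/2,J:5/2):5):11/6,N:28/3)

iteration 1: select F,J (d=5); attach at lengths (5/2, 5/2); label the merged cluster FJ
  updated: d(E,FJ)=15, d(FJ,N)=37/2
iteration 2: select E,FJ (d=15); attach at lengths (15/2, 5); label the merged cluster EFJ
  updated: d(EFJ,N)=56/3
iteration 3: select EFJ,N (d=56/3); attach at lengths (11/6, 28/3); label the merged cluster EFJN
final tree: ((E:15/2,(F:5/2,J:5/2):5):11/6,N:28/3)
total length: 86/3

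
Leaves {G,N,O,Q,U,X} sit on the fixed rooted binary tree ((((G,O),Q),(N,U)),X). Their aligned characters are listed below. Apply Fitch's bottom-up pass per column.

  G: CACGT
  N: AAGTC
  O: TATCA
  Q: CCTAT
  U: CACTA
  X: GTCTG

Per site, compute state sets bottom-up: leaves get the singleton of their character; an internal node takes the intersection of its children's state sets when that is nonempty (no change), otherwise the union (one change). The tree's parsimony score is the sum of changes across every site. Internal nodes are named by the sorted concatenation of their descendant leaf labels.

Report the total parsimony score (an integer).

15

GO@0: {C} ∪ {T} = {C,T} (union, +1)
GOQ@0: {C,T} ∩ {C} = {C} (intersection, +0)
NU@0: {A} ∪ {C} = {A,C} (union, +1)
GNOQU@0: {C} ∩ {A,C} = {C} (intersection, +0)
GNOQUX@0: {C} ∪ {G} = {C,G} (union, +1)
GO@1: {A} ∩ {A} = {A} (intersection, +0)
GOQ@1: {A} ∪ {C} = {A,C} (union, +1)
NU@1: {A} ∩ {A} = {A} (intersection, +0)
GNOQU@1: {A,C} ∩ {A} = {A} (intersection, +0)
GNOQUX@1: {A} ∪ {T} = {A,T} (union, +1)
GO@2: {C} ∪ {T} = {C,T} (union, +1)
GOQ@2: {C,T} ∩ {T} = {T} (intersection, +0)
NU@2: {G} ∪ {C} = {C,G} (union, +1)
GNOQU@2: {T} ∪ {C,G} = {C,G,T} (union, +1)
GNOQUX@2: {C,G,T} ∩ {C} = {C} (intersection, +0)
GO@3: {G} ∪ {C} = {C,G} (union, +1)
GOQ@3: {C,G} ∪ {A} = {A,C,G} (union, +1)
NU@3: {T} ∩ {T} = {T} (intersection, +0)
GNOQU@3: {A,C,G} ∪ {T} = {A,C,G,T} (union, +1)
GNOQUX@3: {A,C,G,T} ∩ {T} = {T} (intersection, +0)
GO@4: {T} ∪ {A} = {A,T} (union, +1)
GOQ@4: {A,T} ∩ {T} = {T} (intersection, +0)
NU@4: {C} ∪ {A} = {A,C} (union, +1)
GNOQU@4: {T} ∪ {A,C} = {A,C,T} (union, +1)
GNOQUX@4: {A,C,T} ∪ {G} = {A,C,G,T} (union, +1)
per-site changes: [3, 2, 3, 3, 4]; total = 15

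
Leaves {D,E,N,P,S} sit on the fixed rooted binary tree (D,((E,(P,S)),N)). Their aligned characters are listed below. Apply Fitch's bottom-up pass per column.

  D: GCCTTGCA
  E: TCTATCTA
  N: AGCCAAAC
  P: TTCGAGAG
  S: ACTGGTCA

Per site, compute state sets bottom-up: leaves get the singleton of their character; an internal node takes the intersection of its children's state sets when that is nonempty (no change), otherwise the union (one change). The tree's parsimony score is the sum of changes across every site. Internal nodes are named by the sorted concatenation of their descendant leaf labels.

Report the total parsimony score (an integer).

21

site 0, node PS: P={T} ∪ S={A} → {A,T} (+1)
site 0, node EPS: E={T} ∩ PS={A,T} → {T} (+0)
site 0, node ENPS: EPS={T} ∪ N={A} → {A,T} (+1)
site 0, node DENPS: D={G} ∪ ENPS={A,T} → {A,G,T} (+1)
site 1, node PS: P={T} ∪ S={C} → {C,T} (+1)
site 1, node EPS: E={C} ∩ PS={C,T} → {C} (+0)
site 1, node ENPS: EPS={C} ∪ N={G} → {C,G} (+1)
site 1, node DENPS: D={C} ∩ ENPS={C,G} → {C} (+0)
site 2, node PS: P={C} ∪ S={T} → {C,T} (+1)
site 2, node EPS: E={T} ∩ PS={C,T} → {T} (+0)
site 2, node ENPS: EPS={T} ∪ N={C} → {C,T} (+1)
site 2, node DENPS: D={C} ∩ ENPS={C,T} → {C} (+0)
site 3, node PS: P={G} ∩ S={G} → {G} (+0)
site 3, node EPS: E={A} ∪ PS={G} → {A,G} (+1)
site 3, node ENPS: EPS={A,G} ∪ N={C} → {A,C,G} (+1)
site 3, node DENPS: D={T} ∪ ENPS={A,C,G} → {A,C,G,T} (+1)
site 4, node PS: P={A} ∪ S={G} → {A,G} (+1)
site 4, node EPS: E={T} ∪ PS={A,G} → {A,G,T} (+1)
site 4, node ENPS: EPS={A,G,T} ∩ N={A} → {A} (+0)
site 4, node DENPS: D={T} ∪ ENPS={A} → {A,T} (+1)
site 5, node PS: P={G} ∪ S={T} → {G,T} (+1)
site 5, node EPS: E={C} ∪ PS={G,T} → {C,G,T} (+1)
site 5, node ENPS: EPS={C,G,T} ∪ N={A} → {A,C,G,T} (+1)
site 5, node DENPS: D={G} ∩ ENPS={A,C,G,T} → {G} (+0)
site 6, node PS: P={A} ∪ S={C} → {A,C} (+1)
site 6, node EPS: E={T} ∪ PS={A,C} → {A,C,T} (+1)
site 6, node ENPS: EPS={A,C,T} ∩ N={A} → {A} (+0)
site 6, node DENPS: D={C} ∪ ENPS={A} → {A,C} (+1)
site 7, node PS: P={G} ∪ S={A} → {A,G} (+1)
site 7, node EPS: E={A} ∩ PS={A,G} → {A} (+0)
site 7, node ENPS: EPS={A} ∪ N={C} → {A,C} (+1)
site 7, node DENPS: D={A} ∩ ENPS={A,C} → {A} (+0)
per-site changes: [3, 2, 2, 3, 3, 3, 3, 2]; total = 21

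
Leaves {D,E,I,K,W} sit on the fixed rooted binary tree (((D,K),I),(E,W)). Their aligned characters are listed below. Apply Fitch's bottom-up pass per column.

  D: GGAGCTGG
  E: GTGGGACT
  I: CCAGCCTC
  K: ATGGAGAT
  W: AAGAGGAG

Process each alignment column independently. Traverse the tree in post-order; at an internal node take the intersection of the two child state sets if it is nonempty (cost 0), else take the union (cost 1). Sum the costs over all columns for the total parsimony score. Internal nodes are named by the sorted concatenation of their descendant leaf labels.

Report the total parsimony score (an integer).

20

site 0, node DK: D={G} ∪ K={A} → {A,G} (+1)
site 0, node DIK: DK={A,G} ∪ I={C} → {A,C,G} (+1)
site 0, node EW: E={G} ∪ W={A} → {A,G} (+1)
site 0, node DEIKW: DIK={A,C,G} ∩ EW={A,G} → {A,G} (+0)
site 1, node DK: D={G} ∪ K={T} → {G,T} (+1)
site 1, node DIK: DK={G,T} ∪ I={C} → {C,G,T} (+1)
site 1, node EW: E={T} ∪ W={A} → {A,T} (+1)
site 1, node DEIKW: DIK={C,G,T} ∩ EW={A,T} → {T} (+0)
site 2, node DK: D={A} ∪ K={G} → {A,G} (+1)
site 2, node DIK: DK={A,G} ∩ I={A} → {A} (+0)
site 2, node EW: E={G} ∩ W={G} → {G} (+0)
site 2, node DEIKW: DIK={A} ∪ EW={G} → {A,G} (+1)
site 3, node DK: D={G} ∩ K={G} → {G} (+0)
site 3, node DIK: DK={G} ∩ I={G} → {G} (+0)
site 3, node EW: E={G} ∪ W={A} → {A,G} (+1)
site 3, node DEIKW: DIK={G} ∩ EW={A,G} → {G} (+0)
site 4, node DK: D={C} ∪ K={A} → {A,C} (+1)
site 4, node DIK: DK={A,C} ∩ I={C} → {C} (+0)
site 4, node EW: E={G} ∩ W={G} → {G} (+0)
site 4, node DEIKW: DIK={C} ∪ EW={G} → {C,G} (+1)
site 5, node DK: D={T} ∪ K={G} → {G,T} (+1)
site 5, node DIK: DK={G,T} ∪ I={C} → {C,G,T} (+1)
site 5, node EW: E={A} ∪ W={G} → {A,G} (+1)
site 5, node DEIKW: DIK={C,G,T} ∩ EW={A,G} → {G} (+0)
site 6, node DK: D={G} ∪ K={A} → {A,G} (+1)
site 6, node DIK: DK={A,G} ∪ I={T} → {A,G,T} (+1)
site 6, node EW: E={C} ∪ W={A} → {A,C} (+1)
site 6, node DEIKW: DIK={A,G,T} ∩ EW={A,C} → {A} (+0)
site 7, node DK: D={G} ∪ K={T} → {G,T} (+1)
site 7, node DIK: DK={G,T} ∪ I={C} → {C,G,T} (+1)
site 7, node EW: E={T} ∪ W={G} → {G,T} (+1)
site 7, node DEIKW: DIK={C,G,T} ∩ EW={G,T} → {G,T} (+0)
per-site changes: [3, 3, 2, 1, 2, 3, 3, 3]; total = 20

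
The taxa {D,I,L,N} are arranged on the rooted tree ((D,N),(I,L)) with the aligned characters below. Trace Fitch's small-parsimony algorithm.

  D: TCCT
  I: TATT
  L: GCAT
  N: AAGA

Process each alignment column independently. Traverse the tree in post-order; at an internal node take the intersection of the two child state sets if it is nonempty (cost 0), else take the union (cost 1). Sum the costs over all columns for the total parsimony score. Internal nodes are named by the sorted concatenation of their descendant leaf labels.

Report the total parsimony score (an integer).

DN@0: {T} ∪ {A} = {A,T} (union, +1)
IL@0: {T} ∪ {G} = {G,T} (union, +1)
DILN@0: {A,T} ∩ {G,T} = {T} (intersection, +0)
DN@1: {C} ∪ {A} = {A,C} (union, +1)
IL@1: {A} ∪ {C} = {A,C} (union, +1)
DILN@1: {A,C} ∩ {A,C} = {A,C} (intersection, +0)
DN@2: {C} ∪ {G} = {C,G} (union, +1)
IL@2: {T} ∪ {A} = {A,T} (union, +1)
DILN@2: {C,G} ∪ {A,T} = {A,C,G,T} (union, +1)
DN@3: {T} ∪ {A} = {A,T} (union, +1)
IL@3: {T} ∩ {T} = {T} (intersection, +0)
DILN@3: {A,T} ∩ {T} = {T} (intersection, +0)
per-site changes: [2, 2, 3, 1]; total = 8

8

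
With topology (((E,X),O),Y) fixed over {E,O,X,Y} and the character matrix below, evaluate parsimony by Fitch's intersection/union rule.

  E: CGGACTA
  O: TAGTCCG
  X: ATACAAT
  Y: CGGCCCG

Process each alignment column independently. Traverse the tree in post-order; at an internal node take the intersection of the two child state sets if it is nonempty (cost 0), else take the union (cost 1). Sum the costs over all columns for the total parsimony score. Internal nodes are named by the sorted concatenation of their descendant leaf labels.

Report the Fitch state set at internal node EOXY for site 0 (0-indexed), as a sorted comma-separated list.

C

site 0, node EX: E={C} ∪ X={A} → {A,C} (+1)
site 0, node EOX: EX={A,C} ∪ O={T} → {A,C,T} (+1)
site 0, node EOXY: EOX={A,C,T} ∩ Y={C} → {C} (+0)
site 1, node EX: E={G} ∪ X={T} → {G,T} (+1)
site 1, node EOX: EX={G,T} ∪ O={A} → {A,G,T} (+1)
site 1, node EOXY: EOX={A,G,T} ∩ Y={G} → {G} (+0)
site 2, node EX: E={G} ∪ X={A} → {A,G} (+1)
site 2, node EOX: EX={A,G} ∩ O={G} → {G} (+0)
site 2, node EOXY: EOX={G} ∩ Y={G} → {G} (+0)
site 3, node EX: E={A} ∪ X={C} → {A,C} (+1)
site 3, node EOX: EX={A,C} ∪ O={T} → {A,C,T} (+1)
site 3, node EOXY: EOX={A,C,T} ∩ Y={C} → {C} (+0)
site 4, node EX: E={C} ∪ X={A} → {A,C} (+1)
site 4, node EOX: EX={A,C} ∩ O={C} → {C} (+0)
site 4, node EOXY: EOX={C} ∩ Y={C} → {C} (+0)
site 5, node EX: E={T} ∪ X={A} → {A,T} (+1)
site 5, node EOX: EX={A,T} ∪ O={C} → {A,C,T} (+1)
site 5, node EOXY: EOX={A,C,T} ∩ Y={C} → {C} (+0)
site 6, node EX: E={A} ∪ X={T} → {A,T} (+1)
site 6, node EOX: EX={A,T} ∪ O={G} → {A,G,T} (+1)
site 6, node EOXY: EOX={A,G,T} ∩ Y={G} → {G} (+0)
per-site changes: [2, 2, 1, 2, 1, 2, 2]; total = 12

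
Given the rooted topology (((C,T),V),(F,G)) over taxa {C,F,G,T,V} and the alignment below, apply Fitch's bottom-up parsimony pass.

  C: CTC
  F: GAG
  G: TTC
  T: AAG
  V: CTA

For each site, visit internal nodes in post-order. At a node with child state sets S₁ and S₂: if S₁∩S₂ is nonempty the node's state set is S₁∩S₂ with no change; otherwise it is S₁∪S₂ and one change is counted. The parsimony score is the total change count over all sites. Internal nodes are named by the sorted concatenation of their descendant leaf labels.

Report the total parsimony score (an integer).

8

[col 0] CT: children C:{C}, T:{A} ∪→ {A,C}; cost 1
[col 0] CTV: children CT:{A,C}, V:{C} ∩→ {C}; cost 0
[col 0] FG: children F:{G}, G:{T} ∪→ {G,T}; cost 1
[col 0] CFGTV: children CTV:{C}, FG:{G,T} ∪→ {C,G,T}; cost 1
[col 1] CT: children C:{T}, T:{A} ∪→ {A,T}; cost 1
[col 1] CTV: children CT:{A,T}, V:{T} ∩→ {T}; cost 0
[col 1] FG: children F:{A}, G:{T} ∪→ {A,T}; cost 1
[col 1] CFGTV: children CTV:{T}, FG:{A,T} ∩→ {T}; cost 0
[col 2] CT: children C:{C}, T:{G} ∪→ {C,G}; cost 1
[col 2] CTV: children CT:{C,G}, V:{A} ∪→ {A,C,G}; cost 1
[col 2] FG: children F:{G}, G:{C} ∪→ {C,G}; cost 1
[col 2] CFGTV: children CTV:{A,C,G}, FG:{C,G} ∩→ {C,G}; cost 0
per-site changes: [3, 2, 3]; total = 8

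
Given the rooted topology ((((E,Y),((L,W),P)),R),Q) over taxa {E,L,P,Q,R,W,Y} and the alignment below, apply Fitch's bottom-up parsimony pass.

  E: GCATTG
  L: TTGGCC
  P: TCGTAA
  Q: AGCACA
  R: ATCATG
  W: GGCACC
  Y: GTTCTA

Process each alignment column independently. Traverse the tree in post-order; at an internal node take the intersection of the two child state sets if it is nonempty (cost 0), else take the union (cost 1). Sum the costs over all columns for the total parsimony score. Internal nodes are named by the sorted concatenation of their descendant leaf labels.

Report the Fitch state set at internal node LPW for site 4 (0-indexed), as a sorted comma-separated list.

A,C

[col 0] EY: children E:{G}, Y:{G} ∩→ {G}; cost 0
[col 0] LW: children L:{T}, W:{G} ∪→ {G,T}; cost 1
[col 0] LPW: children LW:{G,T}, P:{T} ∩→ {T}; cost 0
[col 0] ELPWY: children EY:{G}, LPW:{T} ∪→ {G,T}; cost 1
[col 0] ELPRWY: children ELPWY:{G,T}, R:{A} ∪→ {A,G,T}; cost 1
[col 0] ELPQRWY: children ELPRWY:{A,G,T}, Q:{A} ∩→ {A}; cost 0
[col 1] EY: children E:{C}, Y:{T} ∪→ {C,T}; cost 1
[col 1] LW: children L:{T}, W:{G} ∪→ {G,T}; cost 1
[col 1] LPW: children LW:{G,T}, P:{C} ∪→ {C,G,T}; cost 1
[col 1] ELPWY: children EY:{C,T}, LPW:{C,G,T} ∩→ {C,T}; cost 0
[col 1] ELPRWY: children ELPWY:{C,T}, R:{T} ∩→ {T}; cost 0
[col 1] ELPQRWY: children ELPRWY:{T}, Q:{G} ∪→ {G,T}; cost 1
[col 2] EY: children E:{A}, Y:{T} ∪→ {A,T}; cost 1
[col 2] LW: children L:{G}, W:{C} ∪→ {C,G}; cost 1
[col 2] LPW: children LW:{C,G}, P:{G} ∩→ {G}; cost 0
[col 2] ELPWY: children EY:{A,T}, LPW:{G} ∪→ {A,G,T}; cost 1
[col 2] ELPRWY: children ELPWY:{A,G,T}, R:{C} ∪→ {A,C,G,T}; cost 1
[col 2] ELPQRWY: children ELPRWY:{A,C,G,T}, Q:{C} ∩→ {C}; cost 0
[col 3] EY: children E:{T}, Y:{C} ∪→ {C,T}; cost 1
[col 3] LW: children L:{G}, W:{A} ∪→ {A,G}; cost 1
[col 3] LPW: children LW:{A,G}, P:{T} ∪→ {A,G,T}; cost 1
[col 3] ELPWY: children EY:{C,T}, LPW:{A,G,T} ∩→ {T}; cost 0
[col 3] ELPRWY: children ELPWY:{T}, R:{A} ∪→ {A,T}; cost 1
[col 3] ELPQRWY: children ELPRWY:{A,T}, Q:{A} ∩→ {A}; cost 0
[col 4] EY: children E:{T}, Y:{T} ∩→ {T}; cost 0
[col 4] LW: children L:{C}, W:{C} ∩→ {C}; cost 0
[col 4] LPW: children LW:{C}, P:{A} ∪→ {A,C}; cost 1
[col 4] ELPWY: children EY:{T}, LPW:{A,C} ∪→ {A,C,T}; cost 1
[col 4] ELPRWY: children ELPWY:{A,C,T}, R:{T} ∩→ {T}; cost 0
[col 4] ELPQRWY: children ELPRWY:{T}, Q:{C} ∪→ {C,T}; cost 1
[col 5] EY: children E:{G}, Y:{A} ∪→ {A,G}; cost 1
[col 5] LW: children L:{C}, W:{C} ∩→ {C}; cost 0
[col 5] LPW: children LW:{C}, P:{A} ∪→ {A,C}; cost 1
[col 5] ELPWY: children EY:{A,G}, LPW:{A,C} ∩→ {A}; cost 0
[col 5] ELPRWY: children ELPWY:{A}, R:{G} ∪→ {A,G}; cost 1
[col 5] ELPQRWY: children ELPRWY:{A,G}, Q:{A} ∩→ {A}; cost 0
per-site changes: [3, 4, 4, 4, 3, 3]; total = 21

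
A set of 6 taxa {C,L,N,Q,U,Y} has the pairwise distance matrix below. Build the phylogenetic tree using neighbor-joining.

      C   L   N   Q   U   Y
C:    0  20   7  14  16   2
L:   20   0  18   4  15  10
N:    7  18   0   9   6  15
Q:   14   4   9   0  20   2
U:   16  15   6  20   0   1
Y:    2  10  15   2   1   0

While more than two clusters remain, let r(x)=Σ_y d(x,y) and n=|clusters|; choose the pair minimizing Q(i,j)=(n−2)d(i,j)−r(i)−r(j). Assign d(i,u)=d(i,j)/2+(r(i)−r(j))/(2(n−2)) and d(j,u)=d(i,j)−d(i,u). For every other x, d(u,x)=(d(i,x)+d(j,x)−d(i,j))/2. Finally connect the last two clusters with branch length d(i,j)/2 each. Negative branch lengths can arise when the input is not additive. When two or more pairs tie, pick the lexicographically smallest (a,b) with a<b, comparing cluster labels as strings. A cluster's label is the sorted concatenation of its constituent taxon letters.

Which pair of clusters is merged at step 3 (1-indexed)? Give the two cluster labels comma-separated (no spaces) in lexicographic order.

1. join L+Q (d=4, Q=-100) ⇒ LQ; edges |L|=17/4, |Q|=-1/4
  updated: d(C,LQ)=15, d(LQ,N)=23/2, d(LQ,U)=31/2, d(LQ,Y)=4
2. join N+U (d=6, Q=-60) ⇒ NU; edges |N|=19/6, |U|=17/6
  updated: d(C,NU)=17/2, d(LQ,NU)=21/2, d(NU,Y)=5
3. join C+NU (d=17/2, Q=-65/2) ⇒ CNU; edges |C|=37/8, |NU|=31/8
  updated: d(CNU,LQ)=17/2, d(CNU,Y)=-3/4
4. join CNU+LQ (d=17/2, Q=-47/4) ⇒ CLNQU; edges |CNU|=15/8, |LQ|=53/8
  updated: d(CLNQU,Y)=-21/8
5. join CLNQU+Y (d=-21/8) ⇒ CLNQUY; edges |CLNQU|=-21/16, |Y|=-21/16
final tree: (((C:37/8,(N:19/6,U:17/6):31/8):15/8,(L:17/4,Q:-1/4):53/8):-21/16,Y:-21/16)
total length: 195/8

C,NU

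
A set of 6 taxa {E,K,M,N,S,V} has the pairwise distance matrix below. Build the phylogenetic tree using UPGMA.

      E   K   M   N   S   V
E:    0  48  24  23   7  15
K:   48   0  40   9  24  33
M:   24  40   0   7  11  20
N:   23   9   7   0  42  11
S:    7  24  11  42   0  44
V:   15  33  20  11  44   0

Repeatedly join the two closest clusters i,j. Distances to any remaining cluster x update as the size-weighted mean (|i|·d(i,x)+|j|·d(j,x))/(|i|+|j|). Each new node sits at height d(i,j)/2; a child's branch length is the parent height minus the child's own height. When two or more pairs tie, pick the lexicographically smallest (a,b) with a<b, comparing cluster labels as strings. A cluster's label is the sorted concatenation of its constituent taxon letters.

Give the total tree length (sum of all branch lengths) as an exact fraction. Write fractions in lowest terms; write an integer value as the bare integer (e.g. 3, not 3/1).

294/5

1. join E+S (d=7) ⇒ ES; edges |E|=7/2, |S|=7/2
  updated: d(ES,K)=36, d(ES,M)=35/2, d(ES,N)=65/2, d(ES,V)=59/2
2. join M+N (d=7) ⇒ MN; edges |M|=7/2, |N|=7/2
  updated: d(ES,MN)=25, d(K,MN)=49/2, d(MN,V)=31/2
3. join MN+V (d=31/2) ⇒ MNV; edges |MN|=17/4, |V|=31/4
  updated: d(ES,MNV)=53/2, d(K,MNV)=82/3
4. join ES+MNV (d=53/2) ⇒ EMNSV; edges |ES|=39/4, |MNV|=11/2
  updated: d(EMNSV,K)=154/5
5. join EMNSV+K (d=154/5) ⇒ EKMNSV; edges |EMNSV|=43/20, |K|=77/5
final tree: (((E:7/2,S:7/2):39/4,((M:7/2,N:7/2):17/4,V:31/4):11/2):43/20,K:77/5)
total length: 294/5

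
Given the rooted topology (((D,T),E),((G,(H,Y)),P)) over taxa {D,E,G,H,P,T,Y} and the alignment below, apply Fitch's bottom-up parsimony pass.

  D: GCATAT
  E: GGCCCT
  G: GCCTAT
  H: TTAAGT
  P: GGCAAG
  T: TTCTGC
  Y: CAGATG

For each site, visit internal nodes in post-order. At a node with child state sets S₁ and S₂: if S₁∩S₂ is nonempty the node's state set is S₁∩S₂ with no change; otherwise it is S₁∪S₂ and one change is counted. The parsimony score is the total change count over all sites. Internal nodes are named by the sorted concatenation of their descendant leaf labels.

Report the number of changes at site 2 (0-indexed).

3

[col 0] DT: children D:{G}, T:{T} ∪→ {G,T}; cost 1
[col 0] DET: children DT:{G,T}, E:{G} ∩→ {G}; cost 0
[col 0] HY: children H:{T}, Y:{C} ∪→ {C,T}; cost 1
[col 0] GHY: children G:{G}, HY:{C,T} ∪→ {C,G,T}; cost 1
[col 0] GHPY: children GHY:{C,G,T}, P:{G} ∩→ {G}; cost 0
[col 0] DEGHPTY: children DET:{G}, GHPY:{G} ∩→ {G}; cost 0
[col 1] DT: children D:{C}, T:{T} ∪→ {C,T}; cost 1
[col 1] DET: children DT:{C,T}, E:{G} ∪→ {C,G,T}; cost 1
[col 1] HY: children H:{T}, Y:{A} ∪→ {A,T}; cost 1
[col 1] GHY: children G:{C}, HY:{A,T} ∪→ {A,C,T}; cost 1
[col 1] GHPY: children GHY:{A,C,T}, P:{G} ∪→ {A,C,G,T}; cost 1
[col 1] DEGHPTY: children DET:{C,G,T}, GHPY:{A,C,G,T} ∩→ {C,G,T}; cost 0
[col 2] DT: children D:{A}, T:{C} ∪→ {A,C}; cost 1
[col 2] DET: children DT:{A,C}, E:{C} ∩→ {C}; cost 0
[col 2] HY: children H:{A}, Y:{G} ∪→ {A,G}; cost 1
[col 2] GHY: children G:{C}, HY:{A,G} ∪→ {A,C,G}; cost 1
[col 2] GHPY: children GHY:{A,C,G}, P:{C} ∩→ {C}; cost 0
[col 2] DEGHPTY: children DET:{C}, GHPY:{C} ∩→ {C}; cost 0
[col 3] DT: children D:{T}, T:{T} ∩→ {T}; cost 0
[col 3] DET: children DT:{T}, E:{C} ∪→ {C,T}; cost 1
[col 3] HY: children H:{A}, Y:{A} ∩→ {A}; cost 0
[col 3] GHY: children G:{T}, HY:{A} ∪→ {A,T}; cost 1
[col 3] GHPY: children GHY:{A,T}, P:{A} ∩→ {A}; cost 0
[col 3] DEGHPTY: children DET:{C,T}, GHPY:{A} ∪→ {A,C,T}; cost 1
[col 4] DT: children D:{A}, T:{G} ∪→ {A,G}; cost 1
[col 4] DET: children DT:{A,G}, E:{C} ∪→ {A,C,G}; cost 1
[col 4] HY: children H:{G}, Y:{T} ∪→ {G,T}; cost 1
[col 4] GHY: children G:{A}, HY:{G,T} ∪→ {A,G,T}; cost 1
[col 4] GHPY: children GHY:{A,G,T}, P:{A} ∩→ {A}; cost 0
[col 4] DEGHPTY: children DET:{A,C,G}, GHPY:{A} ∩→ {A}; cost 0
[col 5] DT: children D:{T}, T:{C} ∪→ {C,T}; cost 1
[col 5] DET: children DT:{C,T}, E:{T} ∩→ {T}; cost 0
[col 5] HY: children H:{T}, Y:{G} ∪→ {G,T}; cost 1
[col 5] GHY: children G:{T}, HY:{G,T} ∩→ {T}; cost 0
[col 5] GHPY: children GHY:{T}, P:{G} ∪→ {G,T}; cost 1
[col 5] DEGHPTY: children DET:{T}, GHPY:{G,T} ∩→ {T}; cost 0
per-site changes: [3, 5, 3, 3, 4, 3]; total = 21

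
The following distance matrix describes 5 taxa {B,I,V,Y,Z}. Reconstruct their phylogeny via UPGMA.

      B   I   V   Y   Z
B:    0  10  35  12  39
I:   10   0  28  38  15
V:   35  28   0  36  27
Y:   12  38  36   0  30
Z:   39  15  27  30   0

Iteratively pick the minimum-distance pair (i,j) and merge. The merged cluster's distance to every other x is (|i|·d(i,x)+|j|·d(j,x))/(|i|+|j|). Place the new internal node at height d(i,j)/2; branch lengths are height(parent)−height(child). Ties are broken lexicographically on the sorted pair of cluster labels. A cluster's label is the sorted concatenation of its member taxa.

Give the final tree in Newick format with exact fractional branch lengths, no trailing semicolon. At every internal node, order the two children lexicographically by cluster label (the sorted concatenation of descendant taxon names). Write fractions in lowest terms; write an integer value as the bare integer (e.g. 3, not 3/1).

(((B:5,I:5):15/2,Y:25/2):11/4,(V:27/2,Z:27/2):7/4)

iteration 1: select B,I (d=10); attach at lengths (5, 5); label the merged cluster BI
  updated: d(BI,V)=63/2, d(BI,Y)=25, d(BI,Z)=27
iteration 2: select BI,Y (d=25); attach at lengths (15/2, 25/2); label the merged cluster BIY
  updated: d(BIY,V)=33, d(BIY,Z)=28
iteration 3: select V,Z (d=27); attach at lengths (27/2, 27/2); label the merged cluster VZ
  updated: d(BIY,VZ)=61/2
iteration 4: select BIY,VZ (d=61/2); attach at lengths (11/4, 7/4); label the merged cluster BIVYZ
final tree: (((B:5,I:5):15/2,Y:25/2):11/4,(V:27/2,Z:27/2):7/4)
total length: 123/2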